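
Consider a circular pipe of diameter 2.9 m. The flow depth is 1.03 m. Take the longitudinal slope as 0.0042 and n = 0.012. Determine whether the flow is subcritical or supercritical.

supercritical

For a circular section of diameter D = 2.9 m at depth y = 1.03 m, the central angle is θ = 2 arccos(1 − 2y/D) = 2.554 rad. Then A = (D²/8)(θ − sin θ) = 2.102 m² and P = Dθ/2 = 3.703 m.
Hydraulic radius R = A/P = 2.102/3.703 = 0.5676 m.
V = (1/n) R^(2/3) √S = (1/0.012) × 0.5676^(2/3) × √0.0042 = 3.702 m/s. Hydraulic depth D_h = A/T = 2.102/2.776 = 0.7572 m.
Froude number Fr = V/√(g·D_h) = 3.702/√(9.81×0.7572) = 1.36, which is greater than 1, so the flow is supercritical.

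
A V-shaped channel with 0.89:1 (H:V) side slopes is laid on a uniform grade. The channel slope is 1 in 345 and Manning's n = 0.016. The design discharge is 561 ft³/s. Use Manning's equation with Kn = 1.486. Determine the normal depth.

y_n = 8.08 ft

Manning's equation rearranged: A R^(2/3) = nQ / (1.486·√S) = 0.016 × 561 / (1.486 × √0.002899) = 112.2.
At y = 9.82 ft: A R^(2/3) = 188.9 — too large.
At y = 8.08 ft: A R^(2/3) = 112.3 — ≈ 112.2.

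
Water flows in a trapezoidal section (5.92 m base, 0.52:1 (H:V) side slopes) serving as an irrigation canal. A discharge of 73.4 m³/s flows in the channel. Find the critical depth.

y_c = 2.33 m

At critical depth, Q² T / (g A³) = 1, i.e. A³/T = Q²/g = 73.4²/9.81 = 549.2.
At y = 2.74 m: A³/T = 929.4 — high.
At y = 1.6 m: A³/T = 166.2 — low.
At y = 2.33 m: A³/T = 549.9 — ≈ 549.2.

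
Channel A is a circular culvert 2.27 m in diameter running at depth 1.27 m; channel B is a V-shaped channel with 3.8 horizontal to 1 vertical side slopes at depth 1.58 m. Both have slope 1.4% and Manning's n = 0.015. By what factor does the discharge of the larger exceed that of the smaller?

4.75

Channel A: For a circular section of diameter D = 2.27 m at depth y = 1.27 m, the central angle is θ = 2 arccos(1 − 2y/D) = 3.38 rad. Then A = (D²/8)(θ − sin θ) = 2.329 m² and P = Dθ/2 = 3.836 m. Hydraulic radius R = A/P = 2.329/3.836 = 0.6072 m. Q_A = (1/0.015)·2.329·0.6072^(2/3)·√0.014 = 13.17 m³/s.
Channel B: For a triangular section with side slope z = 3.8: A = zy² = 3.8×1.58² = 9.486 m²; P = 2y√(1+z²) = 2×1.58×3.929 = 12.42 m. Hydraulic radius R = A/P = 9.486/12.42 = 0.764 m. Q_B = (1/0.015)·9.486·0.764^(2/3)·√0.014 = 62.54 m³/s.
The larger discharge is 62.54 m³/s and the smaller is 13.17 m³/s; the ratio is 4.75.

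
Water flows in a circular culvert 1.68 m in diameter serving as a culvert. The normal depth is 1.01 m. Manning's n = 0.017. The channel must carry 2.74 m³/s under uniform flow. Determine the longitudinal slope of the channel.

For a circular section of diameter D = 1.68 m at depth y = 1.01 m, the central angle is θ = 2 arccos(1 − 2y/D) = 3.549 rad. Then A = (D²/8)(θ − sin θ) = 1.392 m² and P = Dθ/2 = 2.981 m.
Hydraulic radius R = A/P = 1.392/2.981 = 0.4669 m.
From Manning's equation, S = [nQ / (1 A R^(2/3))]² = [0.017 × 2.74 / (1 × 1.392 × 0.4669^(2/3))]² = 0.00309.

S = 0.00309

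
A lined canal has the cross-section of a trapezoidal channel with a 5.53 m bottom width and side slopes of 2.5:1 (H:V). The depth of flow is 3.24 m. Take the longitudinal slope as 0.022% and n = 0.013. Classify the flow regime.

With bottom width b = 5.53 m and side slope z = 2.5: A = (b + zy)y = (5.53 + 2.5×3.24)×3.24 = 44.16 m²; P = b + 2y√(1+z²) = 5.53 + 2×3.24×2.693 = 22.98 m.
Hydraulic radius R = A/P = 44.16/22.98 = 1.922 m.
V = (1/n) R^(2/3) √S = (1/0.013) × 1.922^(2/3) × √0.00022 = 1.764 m/s. Hydraulic depth D_h = A/T = 44.16/21.73 = 2.032 m.
Froude number Fr = V/√(g·D_h) = 1.764/√(9.81×2.032) = 0.395, which is less than 1, so the flow is subcritical.

subcritical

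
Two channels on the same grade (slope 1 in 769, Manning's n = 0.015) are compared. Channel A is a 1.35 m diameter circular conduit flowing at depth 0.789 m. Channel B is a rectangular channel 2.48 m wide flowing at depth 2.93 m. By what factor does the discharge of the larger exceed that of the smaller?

14.8

Channel A: For a circular section of diameter D = 1.35 m at depth y = 0.789 m, the central angle is θ = 2 arccos(1 − 2y/D) = 3.481 rad. Then A = (D²/8)(θ − sin θ) = 0.8689 m² and P = Dθ/2 = 2.35 m. Hydraulic radius R = A/P = 0.8689/2.35 = 0.3698 m. Q_A = (1/0.015)·0.8689·0.3698^(2/3)·√0.0013 = 1.076 m³/s.
Channel B: Flow area A = b·y = 2.48 × 2.93 = 7.266 m². Wetted perimeter P = b + 2y = 2.48 + 2×2.93 = 8.34 m. Hydraulic radius R = A/P = 7.266/8.34 = 0.8713 m. Q_B = (1/0.015)·7.266·0.8713^(2/3)·√0.0013 = 15.94 m³/s.
The larger discharge is 15.94 m³/s and the smaller is 1.076 m³/s; the ratio is 14.8.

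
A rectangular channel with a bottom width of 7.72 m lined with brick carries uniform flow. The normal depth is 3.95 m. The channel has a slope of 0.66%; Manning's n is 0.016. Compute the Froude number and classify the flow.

Flow area A = b·y = 7.72 × 3.95 = 30.49 m². Wetted perimeter P = b + 2y = 7.72 + 2×3.95 = 15.62 m.
Hydraulic radius R = A/P = 30.49/15.62 = 1.952 m.
V = (1/n) R^(2/3) √S = (1/0.016) × 1.952^(2/3) × √0.0066 = 7.931 m/s. Hydraulic depth D_h = A/T = 30.49/7.72 = 3.95 m.
Froude number Fr = V/√(g·D_h) = 7.931/√(9.81×3.95) = 1.27, which is greater than 1, so the flow is supercritical.

supercritical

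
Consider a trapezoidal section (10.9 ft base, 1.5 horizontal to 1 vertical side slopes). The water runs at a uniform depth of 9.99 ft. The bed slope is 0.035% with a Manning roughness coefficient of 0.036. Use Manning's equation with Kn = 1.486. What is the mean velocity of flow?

With bottom width b = 10.9 ft and side slope z = 1.5: A = (b + zy)y = (10.9 + 1.5×9.99)×9.99 = 258.6 ft²; P = b + 2y√(1+z²) = 10.9 + 2×9.99×1.803 = 46.92 ft.
Hydraulic radius R = A/P = 258.6/46.92 = 5.511 ft.
From Manning's equation, V = (1.486/n) R^(2/3) S^(1/2) = (1.486/0.036) × 5.511^(2/3) × 0.00035^(1/2) = 2.41 ft/s.

V = 2.41 ft/s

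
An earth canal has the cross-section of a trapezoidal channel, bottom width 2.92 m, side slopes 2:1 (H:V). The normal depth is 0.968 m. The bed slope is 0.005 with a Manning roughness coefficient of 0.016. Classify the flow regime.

With bottom width b = 2.92 m and side slope z = 2: A = (b + zy)y = (2.92 + 2×0.968)×0.968 = 4.701 m²; P = b + 2y√(1+z²) = 2.92 + 2×0.968×2.236 = 7.249 m.
Hydraulic radius R = A/P = 4.701/7.249 = 0.6484 m.
V = (1/n) R^(2/3) √S = (1/0.016) × 0.6484^(2/3) × √0.005 = 3.311 m/s. Hydraulic depth D_h = A/T = 4.701/6.792 = 0.6921 m.
Froude number Fr = V/√(g·D_h) = 3.311/√(9.81×0.6921) = 1.27, which is greater than 1, so the flow is supercritical.

supercritical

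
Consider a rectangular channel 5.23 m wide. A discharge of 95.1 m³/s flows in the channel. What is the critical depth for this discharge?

y_c = 3.23 m

For a rectangular channel, critical depth y_c = (q²/g)^(1/3) where q = Q/b = 95.1/5.23 = 18.18 m²/s.
So y_c = (18.18²/9.81)^(1/3) = 3.23 m.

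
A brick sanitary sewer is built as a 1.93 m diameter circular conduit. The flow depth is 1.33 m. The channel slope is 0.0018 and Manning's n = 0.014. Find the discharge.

Q = 4.47 m³/s

For a circular section of diameter D = 1.93 m at depth y = 1.33 m, the central angle is θ = 2 arccos(1 − 2y/D) = 3.917 rad. Then A = (D²/8)(θ − sin θ) = 2.15 m² and P = Dθ/2 = 3.78 m.
Hydraulic radius R = A/P = 2.15/3.78 = 0.5688 m.
Manning's equation: Q = (1/n) A R^(2/3) S^(1/2) = (1/0.014) × 2.15 × 0.5688^(2/3) × 0.0018^(1/2) = 4.47 m³/s.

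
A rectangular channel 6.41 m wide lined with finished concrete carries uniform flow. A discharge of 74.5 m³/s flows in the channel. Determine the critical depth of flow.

For a rectangular channel, critical depth y_c = (q²/g)^(1/3) where q = Q/b = 74.5/6.41 = 11.62 m²/s.
So y_c = (11.62²/9.81)^(1/3) = 2.4 m.

y_c = 2.4 m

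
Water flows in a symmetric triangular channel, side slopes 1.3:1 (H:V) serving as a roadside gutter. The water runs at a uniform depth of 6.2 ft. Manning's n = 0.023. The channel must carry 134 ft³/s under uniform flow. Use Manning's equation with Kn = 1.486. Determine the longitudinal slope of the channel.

For a triangular section with side slope z = 1.3: A = zy² = 1.3×6.2² = 49.97 ft²; P = 2y√(1+z²) = 2×6.2×1.64 = 20.34 ft.
Hydraulic radius R = A/P = 49.97/20.34 = 2.457 ft.
From Manning's equation, S = [nQ / (1.486 A R^(2/3))]² = [0.023 × 134 / (1.486 × 49.97 × 2.457^(2/3))]² = 0.00052.

S = 0.00052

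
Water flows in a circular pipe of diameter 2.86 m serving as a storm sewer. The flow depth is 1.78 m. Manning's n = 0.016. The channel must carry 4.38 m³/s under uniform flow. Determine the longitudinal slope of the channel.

For a circular section of diameter D = 2.86 m at depth y = 1.78 m, the central angle is θ = 2 arccos(1 − 2y/D) = 3.636 rad. Then A = (D²/8)(θ − sin θ) = 4.203 m² and P = Dθ/2 = 5.2 m.
Hydraulic radius R = A/P = 4.203/5.2 = 0.8083 m.
From Manning's equation, S = [nQ / (1 A R^(2/3))]² = [0.016 × 4.38 / (1 × 4.203 × 0.8083^(2/3))]² = 0.000369.

S = 0.000369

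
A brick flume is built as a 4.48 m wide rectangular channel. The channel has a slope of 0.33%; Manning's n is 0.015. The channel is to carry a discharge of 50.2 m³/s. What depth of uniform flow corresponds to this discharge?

y_n = 2.59 m

Manning's equation rearranged: A R^(2/3) = nQ / (1·√S) = 0.015 × 50.2 / (√0.0033) = 13.11.
Try y = 2.86 m: A R^(2/3) = 14.92 — too large.
Try y = 1.83 m: A R^(2/3) = 8.238 — too small.
Try y = 2.59 m: A R^(2/3) = 13.11 — ≈ 13.11.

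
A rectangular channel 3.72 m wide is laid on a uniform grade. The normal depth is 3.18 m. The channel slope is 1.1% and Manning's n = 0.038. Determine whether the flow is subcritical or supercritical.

Flow area A = b·y = 3.72 × 3.18 = 11.83 m². Wetted perimeter P = b + 2y = 3.72 + 2×3.18 = 10.08 m.
Hydraulic radius R = A/P = 11.83/10.08 = 1.174 m.
V = (1/n) R^(2/3) √S = (1/0.038) × 1.174^(2/3) × √0.011 = 3.071 m/s. Hydraulic depth D_h = A/T = 11.83/3.72 = 3.18 m.
Froude number Fr = V/√(g·D_h) = 3.071/√(9.81×3.18) = 0.55, which is less than 1, so the flow is subcritical.

subcritical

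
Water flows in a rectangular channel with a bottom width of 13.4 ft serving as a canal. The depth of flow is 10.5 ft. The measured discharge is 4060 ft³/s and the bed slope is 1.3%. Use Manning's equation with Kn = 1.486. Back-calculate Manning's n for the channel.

Flow area A = b·y = 13.4 × 10.5 = 140.7 ft². Wetted perimeter P = b + 2y = 13.4 + 2×10.5 = 34.4 ft.
Hydraulic radius R = A/P = 140.7/34.4 = 4.09 ft.
Rearranging Manning's equation: n = (1.486/Q) A R^(2/3) S^(1/2) = (1.486/4060) × 140.7 × 4.09^(2/3) × √0.013 = 0.015.

n = 0.015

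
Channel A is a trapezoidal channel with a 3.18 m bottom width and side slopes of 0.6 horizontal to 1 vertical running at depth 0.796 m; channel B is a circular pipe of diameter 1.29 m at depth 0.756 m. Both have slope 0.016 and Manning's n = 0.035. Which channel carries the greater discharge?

Channel A: With bottom width b = 3.18 m and side slope z = 0.6: A = (b + zy)y = (3.18 + 0.6×0.796)×0.796 = 2.911 m²; P = b + 2y√(1+z²) = 3.18 + 2×0.796×1.166 = 5.037 m. Hydraulic radius R = A/P = 2.911/5.037 = 0.5781 m. Q_A = (1/0.035)·2.911·0.5781^(2/3)·√0.016 = 7.302 m³/s.
Channel B: For a circular section of diameter D = 1.29 m at depth y = 0.756 m, the central angle is θ = 2 arccos(1 − 2y/D) = 3.488 rad. Then A = (D²/8)(θ − sin θ) = 0.796 m² and P = Dθ/2 = 2.249 m. Hydraulic radius R = A/P = 0.796/2.249 = 0.3539 m. Q_B = (1/0.035)·0.796·0.3539^(2/3)·√0.016 = 1.439 m³/s.
Q_A = 7.302 m³/s vs Q_B = 1.439 m³/s, so channel A carries more.

channel A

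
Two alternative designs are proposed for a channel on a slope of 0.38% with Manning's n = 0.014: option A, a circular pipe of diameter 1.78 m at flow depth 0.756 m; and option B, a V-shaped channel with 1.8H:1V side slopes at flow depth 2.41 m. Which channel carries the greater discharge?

Channel A: For a circular section of diameter D = 1.78 m at depth y = 0.756 m, the central angle is θ = 2 arccos(1 − 2y/D) = 2.839 rad. Then A = (D²/8)(θ − sin θ) = 1.007 m² and P = Dθ/2 = 2.527 m. Hydraulic radius R = A/P = 1.007/2.527 = 0.3983 m. Q_A = (1/0.014)·1.007·0.3983^(2/3)·√0.0038 = 2.4 m³/s.
Channel B: For a triangular section with side slope z = 1.8: A = zy² = 1.8×2.41² = 10.45 m²; P = 2y√(1+z²) = 2×2.41×2.059 = 9.925 m. Hydraulic radius R = A/P = 10.45/9.925 = 1.053 m. Q_B = (1/0.014)·10.45·1.053^(2/3)·√0.0038 = 47.66 m³/s.
Q_A = 2.4 m³/s vs Q_B = 47.66 m³/s, so channel B carries more.

channel B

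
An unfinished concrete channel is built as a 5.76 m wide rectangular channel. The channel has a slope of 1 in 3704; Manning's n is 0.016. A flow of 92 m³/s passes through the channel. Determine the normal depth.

y_n = 9.21 m

Manning's equation rearranged: A R^(2/3) = nQ / (1·√S) = 0.016 × 92 / (√0.00027) = 89.59.
Try y = 10.6 m: A R^(2/3) = 105.3 — over.
Try y = 7.08 m: A R^(2/3) = 65.75 — short.
Try y = 9.21 m: A R^(2/3) = 89.57 — ≈ 89.59.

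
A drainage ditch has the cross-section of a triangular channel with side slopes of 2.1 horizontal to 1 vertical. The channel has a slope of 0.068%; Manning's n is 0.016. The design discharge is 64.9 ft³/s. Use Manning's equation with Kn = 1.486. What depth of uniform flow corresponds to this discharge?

y_n = 3.17 ft

Manning's equation rearranged: A R^(2/3) = nQ / (1.486·√S) = 0.016 × 64.9 / (1.486 × √0.00068) = 26.8.
Try y = 2.52 ft: A R^(2/3) = 14.53 — too small.
Try y = 3.55 ft: A R^(2/3) = 36.24 — too large.
Try y = 3.17 ft: A R^(2/3) = 26.8 — ≈ 26.8.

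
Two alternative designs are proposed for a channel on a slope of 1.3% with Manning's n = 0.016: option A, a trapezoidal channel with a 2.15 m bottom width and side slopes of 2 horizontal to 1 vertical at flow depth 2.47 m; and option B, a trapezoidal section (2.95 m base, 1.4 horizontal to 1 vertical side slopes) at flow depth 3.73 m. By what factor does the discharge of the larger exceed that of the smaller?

Channel A: With bottom width b = 2.15 m and side slope z = 2: A = (b + zy)y = (2.15 + 2×2.47)×2.47 = 17.51 m²; P = b + 2y√(1+z²) = 2.15 + 2×2.47×2.236 = 13.2 m. Hydraulic radius R = A/P = 17.51/13.2 = 1.327 m. Q_A = (1/0.016)·17.51·1.327^(2/3)·√0.013 = 150.7 m³/s.
Channel B: With bottom width b = 2.95 m and side slope z = 1.4: A = (b + zy)y = (2.95 + 1.4×3.73)×3.73 = 30.48 m²; P = b + 2y√(1+z²) = 2.95 + 2×3.73×1.72 = 15.78 m. Hydraulic radius R = A/P = 30.48/15.78 = 1.931 m. Q_B = (1/0.016)·30.48·1.931^(2/3)·√0.013 = 336.8 m³/s.
The larger discharge is 336.8 m³/s and the smaller is 150.7 m³/s; the ratio is 2.24.

2.24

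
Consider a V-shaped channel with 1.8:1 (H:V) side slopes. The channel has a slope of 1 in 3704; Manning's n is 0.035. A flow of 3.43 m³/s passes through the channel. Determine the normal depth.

Manning's equation rearranged: A R^(2/3) = nQ / (1·√S) = 0.035 × 3.43 / (√0.00027) = 7.306.
At y = 2.35 m: A R^(2/3) = 10.12 — high.
At y = 1.51 m: A R^(2/3) = 3.111 — low.
At y = 2.08 m: A R^(2/3) = 7.308 — ≈ 7.306.

y_n = 2.08 m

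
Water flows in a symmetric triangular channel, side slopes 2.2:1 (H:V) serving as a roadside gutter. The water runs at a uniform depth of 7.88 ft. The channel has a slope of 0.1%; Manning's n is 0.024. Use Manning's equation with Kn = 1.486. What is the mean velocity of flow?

For a triangular section with side slope z = 2.2: A = zy² = 2.2×7.88² = 136.6 ft²; P = 2y√(1+z²) = 2×7.88×2.417 = 38.09 ft.
Hydraulic radius R = A/P = 136.6/38.09 = 3.587 ft.
From Manning's equation, V = (1.486/n) R^(2/3) S^(1/2) = (1.486/0.024) × 3.587^(2/3) × 0.001^(1/2) = 4.59 ft/s.

V = 4.59 ft/s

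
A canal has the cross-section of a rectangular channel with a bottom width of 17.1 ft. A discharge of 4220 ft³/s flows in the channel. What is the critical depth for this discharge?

y_c = 12.4 ft

For a rectangular channel, critical depth y_c = (q²/g)^(1/3) where q = Q/b = 4220/17.1 = 246.8 ft²/s.
So y_c = (246.8²/32.2)^(1/3) = 12.4 ft.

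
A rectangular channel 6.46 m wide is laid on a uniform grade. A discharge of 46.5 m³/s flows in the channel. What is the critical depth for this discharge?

y_c = 1.74 m

For a rectangular channel, critical depth y_c = (q²/g)^(1/3) where q = Q/b = 46.5/6.46 = 7.198 m²/s.
So y_c = (7.198²/9.81)^(1/3) = 1.74 m.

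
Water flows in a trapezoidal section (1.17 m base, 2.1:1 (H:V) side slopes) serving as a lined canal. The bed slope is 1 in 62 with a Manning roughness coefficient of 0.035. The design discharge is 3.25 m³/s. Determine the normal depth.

Manning's equation rearranged: A R^(2/3) = nQ / (1·√S) = 0.035 × 3.25 / (√0.01613) = 0.8957.
Trying y = 0.474 m: A R^(2/3) = 0.4642 — short.
Trying y = 0.654 m: A R^(2/3) = 0.8953 — close enough.

y_n = 0.654 m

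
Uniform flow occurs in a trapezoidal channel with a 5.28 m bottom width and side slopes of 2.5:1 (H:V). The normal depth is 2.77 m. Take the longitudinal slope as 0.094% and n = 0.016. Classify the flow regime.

subcritical

With bottom width b = 5.28 m and side slope z = 2.5: A = (b + zy)y = (5.28 + 2.5×2.77)×2.77 = 33.81 m²; P = b + 2y√(1+z²) = 5.28 + 2×2.77×2.693 = 20.2 m.
Hydraulic radius R = A/P = 33.81/20.2 = 1.674 m.
V = (1/n) R^(2/3) √S = (1/0.016) × 1.674^(2/3) × √0.00094 = 2.701 m/s. Hydraulic depth D_h = A/T = 33.81/19.13 = 1.767 m.
Froude number Fr = V/√(g·D_h) = 2.701/√(9.81×1.767) = 0.649, which is less than 1, so the flow is subcritical.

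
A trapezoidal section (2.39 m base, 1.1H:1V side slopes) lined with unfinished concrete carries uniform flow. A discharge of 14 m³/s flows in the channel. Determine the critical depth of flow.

At critical depth, Q² T / (g A³) = 1, i.e. A³/T = Q²/g = 14²/9.81 = 19.98.
At y = 1.58 m: A³/T = 47.3 — over.
At y = 0.987 m: A³/T = 8.851 — short.
At y = 1.24 m: A³/T = 19.71 — close enough.

y_c = 1.24 m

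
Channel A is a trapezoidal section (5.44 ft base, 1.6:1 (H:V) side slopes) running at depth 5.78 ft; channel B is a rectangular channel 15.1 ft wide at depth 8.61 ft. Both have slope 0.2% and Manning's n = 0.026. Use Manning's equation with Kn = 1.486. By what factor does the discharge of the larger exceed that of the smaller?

1.82

Channel A: With bottom width b = 5.44 ft and side slope z = 1.6: A = (b + zy)y = (5.44 + 1.6×5.78)×5.78 = 84.9 ft²; P = b + 2y√(1+z²) = 5.44 + 2×5.78×1.887 = 27.25 ft. Hydraulic radius R = A/P = 84.9/27.25 = 3.115 ft. Q_A = (1.486/0.026)·84.9·3.115^(2/3)·√0.002 = 462.9 ft³/s.
Channel B: Flow area A = b·y = 15.1 × 8.61 = 130 ft². Wetted perimeter P = b + 2y = 15.1 + 2×8.61 = 32.32 ft. Hydraulic radius R = A/P = 130/32.32 = 4.023 ft. Q_B = (1.486/0.026)·130·4.023^(2/3)·√0.002 = 840.5 ft³/s.
The larger discharge is 840.5 ft³/s and the smaller is 462.9 ft³/s; the ratio is 1.82.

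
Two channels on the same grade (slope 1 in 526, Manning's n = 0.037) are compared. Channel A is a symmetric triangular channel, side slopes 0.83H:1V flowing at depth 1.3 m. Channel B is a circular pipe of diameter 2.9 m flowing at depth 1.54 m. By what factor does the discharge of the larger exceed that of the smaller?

Channel A: For a triangular section with side slope z = 0.83: A = zy² = 0.83×1.3² = 1.403 m²; P = 2y√(1+z²) = 2×1.3×1.3 = 3.379 m. Hydraulic radius R = A/P = 1.403/3.379 = 0.4151 m. Q_A = (1/0.037)·1.403·0.4151^(2/3)·√0.001901 = 0.9199 m³/s.
Channel B: For a circular section of diameter D = 2.9 m at depth y = 1.54 m, the central angle is θ = 2 arccos(1 − 2y/D) = 3.266 rad. Then A = (D²/8)(θ − sin θ) = 3.563 m² and P = Dθ/2 = 4.735 m. Hydraulic radius R = A/P = 3.563/4.735 = 0.7525 m. Q_B = (1/0.037)·3.563·0.7525^(2/3)·√0.001901 = 3.474 m³/s.
The larger discharge is 3.474 m³/s and the smaller is 0.9199 m³/s; the ratio is 3.78.

3.78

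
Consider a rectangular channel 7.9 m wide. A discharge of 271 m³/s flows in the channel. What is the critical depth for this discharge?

y_c = 4.93 m

For a rectangular channel, critical depth y_c = (q²/g)^(1/3) where q = Q/b = 271/7.9 = 34.3 m²/s.
So y_c = (34.3²/9.81)^(1/3) = 4.93 m.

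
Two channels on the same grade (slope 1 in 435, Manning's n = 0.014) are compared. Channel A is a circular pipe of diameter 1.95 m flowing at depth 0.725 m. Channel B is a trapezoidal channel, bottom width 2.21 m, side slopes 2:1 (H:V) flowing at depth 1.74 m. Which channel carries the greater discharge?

channel B

Channel A: For a circular section of diameter D = 1.95 m at depth y = 0.725 m, the central angle is θ = 2 arccos(1 − 2y/D) = 2.623 rad. Then A = (D²/8)(θ − sin θ) = 1.011 m² and P = Dθ/2 = 2.557 m. Hydraulic radius R = A/P = 1.011/2.557 = 0.3954 m. Q_A = (1/0.014)·1.011·0.3954^(2/3)·√0.002299 = 1.865 m³/s.
Channel B: With bottom width b = 2.21 m and side slope z = 2: A = (b + zy)y = (2.21 + 2×1.74)×1.74 = 9.901 m²; P = b + 2y√(1+z²) = 2.21 + 2×1.74×2.236 = 9.992 m. Hydraulic radius R = A/P = 9.901/9.992 = 0.9909 m. Q_B = (1/0.014)·9.901·0.9909^(2/3)·√0.002299 = 33.7 m³/s.
Q_A = 1.865 m³/s vs Q_B = 33.7 m³/s, so channel B carries more.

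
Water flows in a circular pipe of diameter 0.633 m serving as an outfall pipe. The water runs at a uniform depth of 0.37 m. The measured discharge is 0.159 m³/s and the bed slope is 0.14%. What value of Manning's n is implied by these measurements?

n = 0.014

For a circular section of diameter D = 0.633 m at depth y = 0.37 m, the central angle is θ = 2 arccos(1 − 2y/D) = 3.481 rad. Then A = (D²/8)(θ − sin θ) = 0.1911 m² and P = Dθ/2 = 1.102 m.
Hydraulic radius R = A/P = 0.1911/1.102 = 0.1734 m.
Rearranging Manning's equation: n = (1/Q) A R^(2/3) S^(1/2) = (1/0.159) × 0.1911 × 0.1734^(2/3) × √0.0014 = 0.014.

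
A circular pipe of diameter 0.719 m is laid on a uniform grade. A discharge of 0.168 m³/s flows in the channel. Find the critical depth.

At critical depth, Q² T / (g A³) = 1, i.e. A³/T = Q²/g = 0.168²/9.81 = 0.002877.
At y = 0.19 m: A³/T = 0.0009968 — too small.
At y = 0.3 m: A³/T = 0.005823 — too large.
At y = 0.25 m: A³/T = 0.002887 — matches.

y_c = 0.25 m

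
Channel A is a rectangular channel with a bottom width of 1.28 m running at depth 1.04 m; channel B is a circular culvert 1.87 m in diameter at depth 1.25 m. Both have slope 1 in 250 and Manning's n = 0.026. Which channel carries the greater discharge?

Channel A: Flow area A = b·y = 1.28 × 1.04 = 1.331 m². Wetted perimeter P = b + 2y = 1.28 + 2×1.04 = 3.36 m. Hydraulic radius R = A/P = 1.331/3.36 = 0.3962 m. Q_A = (1/0.026)·1.331·0.3962^(2/3)·√0.004 = 1.747 m³/s.
Channel B: For a circular section of diameter D = 1.87 m at depth y = 1.25 m, the central angle is θ = 2 arccos(1 − 2y/D) = 3.829 rad. Then A = (D²/8)(θ − sin θ) = 1.951 m² and P = Dθ/2 = 3.58 m. Hydraulic radius R = A/P = 1.951/3.58 = 0.545 m. Q_B = (1/0.026)·1.951·0.545^(2/3)·√0.004 = 3.166 m³/s.
Q_A = 1.747 m³/s vs Q_B = 3.166 m³/s, so channel B carries more.

channel B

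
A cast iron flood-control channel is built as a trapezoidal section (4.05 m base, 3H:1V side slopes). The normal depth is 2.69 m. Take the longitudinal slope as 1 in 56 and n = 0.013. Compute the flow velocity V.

V = 13.8 m/s

With bottom width b = 4.05 m and side slope z = 3: A = (b + zy)y = (4.05 + 3×2.69)×2.69 = 32.6 m²; P = b + 2y√(1+z²) = 4.05 + 2×2.69×3.162 = 21.06 m.
Hydraulic radius R = A/P = 32.6/21.06 = 1.548 m.
From Manning's equation, V = (1/n) R^(2/3) S^(1/2) = (1/0.013) × 1.548^(2/3) × 0.01786^(1/2) = 13.8 m/s.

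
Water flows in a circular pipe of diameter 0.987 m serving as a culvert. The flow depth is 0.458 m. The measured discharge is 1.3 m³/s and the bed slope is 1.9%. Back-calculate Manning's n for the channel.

n = 0.014

For a circular section of diameter D = 0.987 m at depth y = 0.458 m, the central angle is θ = 2 arccos(1 − 2y/D) = 2.998 rad. Then A = (D²/8)(θ − sin θ) = 0.3475 m² and P = Dθ/2 = 1.479 m.
Hydraulic radius R = A/P = 0.3475/1.479 = 0.2349 m.
Rearranging Manning's equation: n = (1/Q) A R^(2/3) S^(1/2) = (1/1.3) × 0.3475 × 0.2349^(2/3) × √0.019 = 0.014.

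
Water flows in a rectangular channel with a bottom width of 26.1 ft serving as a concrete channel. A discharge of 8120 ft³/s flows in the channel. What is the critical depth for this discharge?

y_c = 14.4 ft

For a rectangular channel, critical depth y_c = (q²/g)^(1/3) where q = Q/b = 8120/26.1 = 311.1 ft²/s.
So y_c = (311.1²/32.2)^(1/3) = 14.4 ft.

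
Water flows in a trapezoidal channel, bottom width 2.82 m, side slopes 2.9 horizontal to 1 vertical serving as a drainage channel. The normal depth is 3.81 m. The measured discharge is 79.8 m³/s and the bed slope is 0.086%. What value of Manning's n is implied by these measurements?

n = 0.031

With bottom width b = 2.82 m and side slope z = 2.9: A = (b + zy)y = (2.82 + 2.9×3.81)×3.81 = 52.84 m²; P = b + 2y√(1+z²) = 2.82 + 2×3.81×3.068 = 26.19 m.
Hydraulic radius R = A/P = 52.84/26.19 = 2.017 m.
Rearranging Manning's equation: n = (1/Q) A R^(2/3) S^(1/2) = (1/79.8) × 52.84 × 2.017^(2/3) × √0.00086 = 0.031.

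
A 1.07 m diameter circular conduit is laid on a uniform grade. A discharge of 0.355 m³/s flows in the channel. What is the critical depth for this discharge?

y_c = 0.327 m

At critical depth, Q² T / (g A³) = 1, i.e. A³/T = Q²/g = 0.355²/9.81 = 0.01285.
At y = 0.272 m: A³/T = 0.006257 — too small.
At y = 0.355 m: A³/T = 0.01758 — too large.
At y = 0.327 m: A³/T = 0.0128 — matches.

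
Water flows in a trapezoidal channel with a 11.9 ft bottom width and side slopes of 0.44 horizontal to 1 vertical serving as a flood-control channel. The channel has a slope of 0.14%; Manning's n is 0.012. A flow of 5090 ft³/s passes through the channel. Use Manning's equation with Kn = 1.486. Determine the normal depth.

Manning's equation rearranged: A R^(2/3) = nQ / (1.486·√S) = 0.012 × 5090 / (1.486 × √0.0014) = 1099.
Trying y = 19.9 ft: A R^(2/3) = 1564 — over.
Trying y = 16.4 ft: A R^(2/3) = 1099 — close enough.

y_n = 16.4 ft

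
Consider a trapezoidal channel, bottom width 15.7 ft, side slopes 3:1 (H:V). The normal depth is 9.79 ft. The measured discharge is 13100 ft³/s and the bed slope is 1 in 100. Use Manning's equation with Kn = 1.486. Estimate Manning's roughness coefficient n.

With bottom width b = 15.7 ft and side slope z = 3: A = (b + zy)y = (15.7 + 3×9.79)×9.79 = 441.2 ft²; P = b + 2y√(1+z²) = 15.7 + 2×9.79×3.162 = 77.62 ft.
Hydraulic radius R = A/P = 441.2/77.62 = 5.685 ft.
Rearranging Manning's equation: n = (1.486/Q) A R^(2/3) S^(1/2) = (1.486/13100) × 441.2 × 5.685^(2/3) × √0.01 = 0.0159.

n = 0.0159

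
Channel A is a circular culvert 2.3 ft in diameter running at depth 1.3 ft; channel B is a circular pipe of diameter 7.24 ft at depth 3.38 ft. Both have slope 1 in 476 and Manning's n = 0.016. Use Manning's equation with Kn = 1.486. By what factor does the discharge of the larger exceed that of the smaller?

Channel A: For a circular section of diameter D = 2.3 ft at depth y = 1.3 ft, the central angle is θ = 2 arccos(1 − 2y/D) = 3.403 rad. Then A = (D²/8)(θ − sin θ) = 2.421 ft² and P = Dθ/2 = 3.914 ft. Hydraulic radius R = A/P = 2.421/3.914 = 0.6187 ft. Q_A = (1.486/0.016)·2.421·0.6187^(2/3)·√0.002101 = 7.484 ft³/s.
Channel B: For a circular section of diameter D = 7.24 ft at depth y = 3.38 ft, the central angle is θ = 2 arccos(1 − 2y/D) = 3.009 rad. Then A = (D²/8)(θ − sin θ) = 18.85 ft² and P = Dθ/2 = 10.89 ft. Hydraulic radius R = A/P = 18.85/10.89 = 1.73 ft. Q_B = (1.486/0.016)·18.85·1.73^(2/3)·√0.002101 = 115.6 ft³/s.
The larger discharge is 115.6 ft³/s and the smaller is 7.484 ft³/s; the ratio is 15.5.

15.5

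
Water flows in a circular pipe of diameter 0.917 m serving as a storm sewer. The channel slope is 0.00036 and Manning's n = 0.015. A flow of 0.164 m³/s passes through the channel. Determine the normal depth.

Manning's equation rearranged: A R^(2/3) = nQ / (1·√S) = 0.015 × 0.164 / (√0.00036) = 0.1297.
Try y = 0.566 m: A R^(2/3) = 0.1735 — over.
Try y = 0.471 m: A R^(2/3) = 0.1294 — ≈ 0.1297.

y_n = 0.471 m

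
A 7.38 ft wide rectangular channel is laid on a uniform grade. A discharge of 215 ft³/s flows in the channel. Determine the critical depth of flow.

For a rectangular channel, critical depth y_c = (q²/g)^(1/3) where q = Q/b = 215/7.38 = 29.13 ft²/s.
So y_c = (29.13²/32.2)^(1/3) = 2.98 ft.

y_c = 2.98 ft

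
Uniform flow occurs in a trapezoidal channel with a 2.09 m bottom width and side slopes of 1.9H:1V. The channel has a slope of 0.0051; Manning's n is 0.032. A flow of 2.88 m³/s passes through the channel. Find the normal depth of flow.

Manning's equation rearranged: A R^(2/3) = nQ / (1·√S) = 0.032 × 2.88 / (√0.0051) = 1.29.
At y = 0.59 m: A R^(2/3) = 1.045 — low.
At y = 0.748 m: A R^(2/3) = 1.644 — high.
At y = 0.659 m: A R^(2/3) = 1.289 — matches.

y_n = 0.659 m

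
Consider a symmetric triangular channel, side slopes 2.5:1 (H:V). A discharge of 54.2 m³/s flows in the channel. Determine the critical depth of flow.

At critical depth, Q² T / (g A³) = 1, i.e. A³/T = Q²/g = 54.2²/9.81 = 299.5.
At y = 2.07 m: A³/T = 118.8 — short.
At y = 2.71 m: A³/T = 456.8 — over.
At y = 2.49 m: A³/T = 299.1 — matches.

y_c = 2.49 m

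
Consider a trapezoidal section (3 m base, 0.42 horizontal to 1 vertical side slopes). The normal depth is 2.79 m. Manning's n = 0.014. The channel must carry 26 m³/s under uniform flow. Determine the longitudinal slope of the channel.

With bottom width b = 3 m and side slope z = 0.42: A = (b + zy)y = (3 + 0.42×2.79)×2.79 = 11.64 m²; P = b + 2y√(1+z²) = 3 + 2×2.79×1.085 = 9.052 m.
Hydraulic radius R = A/P = 11.64/9.052 = 1.286 m.
From Manning's equation, S = [nQ / (1 A R^(2/3))]² = [0.014 × 26 / (1 × 11.64 × 1.286^(2/3))]² = 0.000699.

S = 0.000699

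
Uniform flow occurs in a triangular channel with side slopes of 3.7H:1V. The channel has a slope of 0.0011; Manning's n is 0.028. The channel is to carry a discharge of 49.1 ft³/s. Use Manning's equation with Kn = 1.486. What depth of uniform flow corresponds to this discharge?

Manning's equation rearranged: A R^(2/3) = nQ / (1.486·√S) = 0.028 × 49.1 / (1.486 × √0.0011) = 27.89.
Trying y = 2.09 ft: A R^(2/3) = 16.26 — short.
Trying y = 2.81 ft: A R^(2/3) = 35.8 — over.
Trying y = 2.56 ft: A R^(2/3) = 27.92 — ≈ 27.89.

y_n = 2.56 ft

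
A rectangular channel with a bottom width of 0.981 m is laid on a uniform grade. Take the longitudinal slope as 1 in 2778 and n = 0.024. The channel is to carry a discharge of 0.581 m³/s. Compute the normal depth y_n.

y_n = 1.46 m

Manning's equation rearranged: A R^(2/3) = nQ / (1·√S) = 0.024 × 0.581 / (√0.00036) = 0.7349.
At y = 1.14 m: A R^(2/3) = 0.5479 — low.
At y = 1.83 m: A R^(2/3) = 0.9531 — high.
At y = 1.46 m: A R^(2/3) = 0.7344 — ≈ 0.7349.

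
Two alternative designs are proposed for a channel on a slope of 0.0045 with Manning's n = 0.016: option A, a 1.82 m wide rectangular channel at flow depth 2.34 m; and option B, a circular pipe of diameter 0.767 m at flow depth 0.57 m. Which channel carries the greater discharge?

Channel A: Flow area A = b·y = 1.82 × 2.34 = 4.259 m². Wetted perimeter P = b + 2y = 1.82 + 2×2.34 = 6.5 m. Hydraulic radius R = A/P = 4.259/6.5 = 0.6552 m. Q_A = (1/0.016)·4.259·0.6552^(2/3)·√0.0045 = 13.47 m³/s.
Channel B: For a circular section of diameter D = 0.767 m at depth y = 0.57 m, the central angle is θ = 2 arccos(1 − 2y/D) = 4.157 rad. Then A = (D²/8)(θ − sin θ) = 0.3682 m² and P = Dθ/2 = 1.594 m. Hydraulic radius R = A/P = 0.3682/1.594 = 0.2309 m. Q_B = (1/0.016)·0.3682·0.2309^(2/3)·√0.0045 = 0.5811 m³/s.
Q_A = 13.47 m³/s vs Q_B = 0.5811 m³/s, so channel A carries more.

channel A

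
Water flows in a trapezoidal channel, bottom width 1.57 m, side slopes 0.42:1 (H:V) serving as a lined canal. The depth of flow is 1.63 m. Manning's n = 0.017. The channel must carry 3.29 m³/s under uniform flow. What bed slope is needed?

With bottom width b = 1.57 m and side slope z = 0.42: A = (b + zy)y = (1.57 + 0.42×1.63)×1.63 = 3.675 m²; P = b + 2y√(1+z²) = 1.57 + 2×1.63×1.085 = 5.106 m.
Hydraulic radius R = A/P = 3.675/5.106 = 0.7198 m.
From Manning's equation, S = [nQ / (1 A R^(2/3))]² = [0.017 × 3.29 / (1 × 3.675 × 0.7198^(2/3))]² = 0.000359.

S = 0.000359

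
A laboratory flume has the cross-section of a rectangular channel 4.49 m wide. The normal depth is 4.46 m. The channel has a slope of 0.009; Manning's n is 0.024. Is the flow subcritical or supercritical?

subcritical

Flow area A = b·y = 4.49 × 4.46 = 20.03 m². Wetted perimeter P = b + 2y = 4.49 + 2×4.46 = 13.41 m.
Hydraulic radius R = A/P = 20.03/13.41 = 1.493 m.
V = (1/n) R^(2/3) √S = (1/0.024) × 1.493^(2/3) × √0.009 = 5.164 m/s. Hydraulic depth D_h = A/T = 20.03/4.49 = 4.46 m.
Froude number Fr = V/√(g·D_h) = 5.164/√(9.81×4.46) = 0.781, which is less than 1, so the flow is subcritical.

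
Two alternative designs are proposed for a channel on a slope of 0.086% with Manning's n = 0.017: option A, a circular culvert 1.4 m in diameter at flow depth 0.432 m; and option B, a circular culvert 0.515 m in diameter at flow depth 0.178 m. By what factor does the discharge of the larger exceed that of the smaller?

Channel A: For a circular section of diameter D = 1.4 m at depth y = 0.432 m, the central angle is θ = 2 arccos(1 − 2y/D) = 2.356 rad. Then A = (D²/8)(θ − sin θ) = 0.4039 m² and P = Dθ/2 = 1.649 m. Hydraulic radius R = A/P = 0.4039/1.649 = 0.2449 m. Q_A = (1/0.017)·0.4039·0.2449^(2/3)·√0.00086 = 0.2727 m³/s.
Channel B: For a circular section of diameter D = 0.515 m at depth y = 0.178 m, the central angle is θ = 2 arccos(1 − 2y/D) = 2.514 rad. Then A = (D²/8)(θ − sin θ) = 0.06387 m² and P = Dθ/2 = 0.6473 m. Hydraulic radius R = A/P = 0.06387/0.6473 = 0.09867 m. Q_B = (1/0.017)·0.06387·0.09867^(2/3)·√0.00086 = 0.02353 m³/s.
The larger discharge is 0.2727 m³/s and the smaller is 0.02353 m³/s; the ratio is 11.6.

11.6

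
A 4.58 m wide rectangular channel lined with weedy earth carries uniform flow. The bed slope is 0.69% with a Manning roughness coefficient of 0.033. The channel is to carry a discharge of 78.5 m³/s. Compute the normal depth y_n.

Manning's equation rearranged: A R^(2/3) = nQ / (1·√S) = 0.033 × 78.5 / (√0.0069) = 31.19.
At y = 3.7 m: A R^(2/3) = 21.35 — short.
At y = 5.56 m: A R^(2/3) = 35.15 — over.
At y = 5.03 m: A R^(2/3) = 31.17 — ≈ 31.19.

y_n = 5.03 m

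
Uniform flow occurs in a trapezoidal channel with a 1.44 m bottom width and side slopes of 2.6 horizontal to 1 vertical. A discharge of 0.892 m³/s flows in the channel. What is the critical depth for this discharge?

At critical depth, Q² T / (g A³) = 1, i.e. A³/T = Q²/g = 0.892²/9.81 = 0.08111.
Try y = 0.23 m: A³/T = 0.03907 — low.
Try y = 0.284 m: A³/T = 0.08118 — close enough.

y_c = 0.284 m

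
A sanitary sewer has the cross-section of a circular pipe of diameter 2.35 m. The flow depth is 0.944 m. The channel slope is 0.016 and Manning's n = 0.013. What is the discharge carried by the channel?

Q = 10.1 m³/s

For a circular section of diameter D = 2.35 m at depth y = 0.944 m, the central angle is θ = 2 arccos(1 − 2y/D) = 2.746 rad. Then A = (D²/8)(θ − sin θ) = 1.629 m² and P = Dθ/2 = 3.226 m.
Hydraulic radius R = A/P = 1.629/3.226 = 0.505 m.
Manning's equation: Q = (1/n) A R^(2/3) S^(1/2) = (1/0.013) × 1.629 × 0.505^(2/3) × 0.016^(1/2) = 10.1 m³/s.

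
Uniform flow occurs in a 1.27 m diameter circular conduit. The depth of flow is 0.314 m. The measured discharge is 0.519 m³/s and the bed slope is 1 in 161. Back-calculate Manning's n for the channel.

n = 0.012

For a circular section of diameter D = 1.27 m at depth y = 0.314 m, the central angle is θ = 2 arccos(1 − 2y/D) = 2.082 rad. Then A = (D²/8)(θ − sin θ) = 0.2438 m² and P = Dθ/2 = 1.322 m.
Hydraulic radius R = A/P = 0.2438/1.322 = 0.1844 m.
Rearranging Manning's equation: n = (1/Q) A R^(2/3) S^(1/2) = (1/0.519) × 0.2438 × 0.1844^(2/3) × √0.006211 = 0.012.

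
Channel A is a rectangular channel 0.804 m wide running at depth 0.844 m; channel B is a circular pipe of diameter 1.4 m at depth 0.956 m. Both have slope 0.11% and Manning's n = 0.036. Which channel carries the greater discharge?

channel B

Channel A: Flow area A = b·y = 0.804 × 0.844 = 0.6786 m². Wetted perimeter P = b + 2y = 0.804 + 2×0.844 = 2.492 m. Hydraulic radius R = A/P = 0.6786/2.492 = 0.2723 m. Q_A = (1/0.036)·0.6786·0.2723^(2/3)·√0.0011 = 0.2626 m³/s.
Channel B: For a circular section of diameter D = 1.4 m at depth y = 0.956 m, the central angle is θ = 2 arccos(1 − 2y/D) = 3.89 rad. Then A = (D²/8)(θ − sin θ) = 1.12 m² and P = Dθ/2 = 2.723 m. Hydraulic radius R = A/P = 1.12/2.723 = 0.4112 m. Q_B = (1/0.036)·1.12·0.4112^(2/3)·√0.0011 = 0.5706 m³/s.
Q_A = 0.2626 m³/s vs Q_B = 0.5706 m³/s, so channel B carries more.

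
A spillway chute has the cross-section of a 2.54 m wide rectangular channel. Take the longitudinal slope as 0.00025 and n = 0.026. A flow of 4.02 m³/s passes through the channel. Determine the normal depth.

Manning's equation rearranged: A R^(2/3) = nQ / (1·√S) = 0.026 × 4.02 / (√0.00025) = 6.61.
Try y = 3.29 m: A R^(2/3) = 7.884 — over.
Try y = 2.16 m: A R^(2/3) = 4.727 — short.
Try y = 2.84 m: A R^(2/3) = 6.612 — matches.

y_n = 2.84 m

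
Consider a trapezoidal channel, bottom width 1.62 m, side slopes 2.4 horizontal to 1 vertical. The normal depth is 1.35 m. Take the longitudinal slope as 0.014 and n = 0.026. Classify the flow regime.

With bottom width b = 1.62 m and side slope z = 2.4: A = (b + zy)y = (1.62 + 2.4×1.35)×1.35 = 6.561 m²; P = b + 2y√(1+z²) = 1.62 + 2×1.35×2.6 = 8.64 m.
Hydraulic radius R = A/P = 6.561/8.64 = 0.7594 m.
V = (1/n) R^(2/3) √S = (1/0.026) × 0.7594^(2/3) × √0.014 = 3.788 m/s. Hydraulic depth D_h = A/T = 6.561/8.1 = 0.81 m.
Froude number Fr = V/√(g·D_h) = 3.788/√(9.81×0.81) = 1.34, which is greater than 1, so the flow is supercritical.

supercritical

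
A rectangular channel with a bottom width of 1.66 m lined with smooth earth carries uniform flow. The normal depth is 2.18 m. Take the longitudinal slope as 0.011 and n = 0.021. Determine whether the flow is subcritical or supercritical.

subcritical

Flow area A = b·y = 1.66 × 2.18 = 3.619 m². Wetted perimeter P = b + 2y = 1.66 + 2×2.18 = 6.02 m.
Hydraulic radius R = A/P = 3.619/6.02 = 0.6011 m.
V = (1/n) R^(2/3) √S = (1/0.021) × 0.6011^(2/3) × √0.011 = 3.557 m/s. Hydraulic depth D_h = A/T = 3.619/1.66 = 2.18 m.
Froude number Fr = V/√(g·D_h) = 3.557/√(9.81×2.18) = 0.769, which is less than 1, so the flow is subcritical.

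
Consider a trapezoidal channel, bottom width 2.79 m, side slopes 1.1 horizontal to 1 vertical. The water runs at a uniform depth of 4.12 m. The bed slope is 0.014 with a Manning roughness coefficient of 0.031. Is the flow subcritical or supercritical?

supercritical

With bottom width b = 2.79 m and side slope z = 1.1: A = (b + zy)y = (2.79 + 1.1×4.12)×4.12 = 30.17 m²; P = b + 2y√(1+z²) = 2.79 + 2×4.12×1.487 = 15.04 m.
Hydraulic radius R = A/P = 30.17/15.04 = 2.006 m.
V = (1/n) R^(2/3) √S = (1/0.031) × 2.006^(2/3) × √0.014 = 6.071 m/s. Hydraulic depth D_h = A/T = 30.17/11.85 = 2.545 m.
Froude number Fr = V/√(g·D_h) = 6.071/√(9.81×2.545) = 1.21, which is greater than 1, so the flow is supercritical.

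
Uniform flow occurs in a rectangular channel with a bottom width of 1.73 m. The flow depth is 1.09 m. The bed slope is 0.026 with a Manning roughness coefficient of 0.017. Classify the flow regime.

Flow area A = b·y = 1.73 × 1.09 = 1.886 m². Wetted perimeter P = b + 2y = 1.73 + 2×1.09 = 3.91 m.
Hydraulic radius R = A/P = 1.886/3.91 = 0.4823 m.
V = (1/n) R^(2/3) √S = (1/0.017) × 0.4823^(2/3) × √0.026 = 5.833 m/s. Hydraulic depth D_h = A/T = 1.886/1.73 = 1.09 m.
Froude number Fr = V/√(g·D_h) = 5.833/√(9.81×1.09) = 1.78, which is greater than 1, so the flow is supercritical.

supercritical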